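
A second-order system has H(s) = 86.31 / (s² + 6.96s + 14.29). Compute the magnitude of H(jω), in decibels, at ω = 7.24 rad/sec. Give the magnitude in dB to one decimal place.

|(j7.24)² + 6.96(j7.24) + 14.29| = |-38.128 + j50.39| = 63.19
|H(j7.24)| = 86.31 / 63.19 = 1.3659
20 log₁₀(1.3659) = 2.71 dB

2.7 dB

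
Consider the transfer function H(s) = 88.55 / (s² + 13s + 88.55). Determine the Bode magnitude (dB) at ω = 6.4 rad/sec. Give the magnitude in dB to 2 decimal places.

-0.69 dB

|(j6.4)² + 13(j6.4) + 88.55| = |47.59 + j83.2| = 95.85
|H(j6.4)| = 88.55 / 95.85 = 0.92385
20 log₁₀(0.92385) = -0.688 dB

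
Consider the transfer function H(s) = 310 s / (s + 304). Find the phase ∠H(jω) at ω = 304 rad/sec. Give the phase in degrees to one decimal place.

45.0°

∠(j304) = 90.00°
∠(j304 + 304) = arctan(304/304) = 45.00°
∠H(j304) = 90.00° − 45.00° = 45.00°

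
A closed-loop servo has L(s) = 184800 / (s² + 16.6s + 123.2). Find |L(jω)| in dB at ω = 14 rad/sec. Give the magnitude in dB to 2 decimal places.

57.60 dB

|(j14)² + 16.6(j14) + 123.2| = |-72.8 + j232.4| = 243.5
|L(j14)| = 184800 / 243.5 = 758.82
20 log₁₀(758.82) = 57.603 dB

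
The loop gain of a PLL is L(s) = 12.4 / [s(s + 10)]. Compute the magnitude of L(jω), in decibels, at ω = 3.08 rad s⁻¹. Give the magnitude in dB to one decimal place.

|j3.08 + 10| = √(3.08² + 10²) = 10.46
|j3.08| = 3.08
|L(j3.08)| = 12.4 / (10.46 × 3.08) = 0.38476
20 log₁₀(0.38476) = -8.30 dB

-8.3 dB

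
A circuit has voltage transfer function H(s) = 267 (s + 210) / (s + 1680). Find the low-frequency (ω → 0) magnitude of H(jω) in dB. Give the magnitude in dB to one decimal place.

H(0) = 267 × 210 / 1680 = 33.375
20 log₁₀(33.375) = 30.47 dB

30.5 dB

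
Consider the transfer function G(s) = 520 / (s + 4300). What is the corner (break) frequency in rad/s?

4300 rad/s

The single real pole at s = −4300 gives a corner at ω = 4300 rad/s.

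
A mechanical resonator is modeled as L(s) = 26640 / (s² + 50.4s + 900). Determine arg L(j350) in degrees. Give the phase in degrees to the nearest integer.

∠[(j350)² + 50.4(j350) + 900] = ∠[-1.216e+05 + j17640] = 171.75°
∠L(j350) = −171.75° = -171.75°

-172°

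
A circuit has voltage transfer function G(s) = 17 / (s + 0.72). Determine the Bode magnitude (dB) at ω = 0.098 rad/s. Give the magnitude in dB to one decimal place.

|j0.098 + 0.72| = √(0.098² + 0.72²) = 0.7266
|G(j0.098)| = 17 / 0.7266 = 23.395
20 log₁₀(23.395) = 27.38 dB

27.4 dB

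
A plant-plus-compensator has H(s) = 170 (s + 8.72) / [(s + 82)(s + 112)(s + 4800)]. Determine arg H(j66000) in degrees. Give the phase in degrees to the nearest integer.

-176°

∠(j66000 + 8.72) = arctan(66000/8.72) = 89.99°
∠(j66000 + 82) = arctan(66000/82) = 89.93°
∠(j66000 + 112) = arctan(66000/112) = 89.90°
∠(j66000 + 4800) = arctan(66000/4800) = 85.84°
∠H(j66000) = 89.99° − (89.93° + 89.90° + 85.84°) = -175.68°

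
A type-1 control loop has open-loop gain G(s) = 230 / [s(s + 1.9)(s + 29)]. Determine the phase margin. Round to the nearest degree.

Gain crossover: |G(jω)| = 1 at ω ≈ 2.51 rad/s.
∠G(j2.51) = −90° − arctan(2.51/1.9) − arctan(2.51/29) ≈ -147.82°
PM = 180° + (-147.82°) = 32.18°

32°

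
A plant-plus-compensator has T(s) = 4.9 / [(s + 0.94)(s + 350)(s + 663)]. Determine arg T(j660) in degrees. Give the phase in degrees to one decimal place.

∠(j660 + 0.94) = arctan(660/0.94) = 89.92°
∠(j660 + 350) = arctan(660/350) = 62.06°
∠(j660 + 663) = arctan(660/663) = 44.87°
∠T(j660) = − (89.92° + 62.06° + 44.87°) = -196.85°

-196.9 deg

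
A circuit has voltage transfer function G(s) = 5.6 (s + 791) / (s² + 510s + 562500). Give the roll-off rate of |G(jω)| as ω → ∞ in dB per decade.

-20 dB/decade

With 1 zero and 2 poles, the high-frequency asymptotic slope is 20 × (1 − 2) = -20 dB/decade.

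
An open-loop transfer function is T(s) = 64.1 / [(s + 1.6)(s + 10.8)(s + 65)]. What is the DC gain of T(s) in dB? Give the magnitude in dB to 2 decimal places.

T(0) = 64.1 / (1.6 × 10.8 × 65) = 0.057069
20 log₁₀(0.057069) = -24.872 dB

-24.87 dB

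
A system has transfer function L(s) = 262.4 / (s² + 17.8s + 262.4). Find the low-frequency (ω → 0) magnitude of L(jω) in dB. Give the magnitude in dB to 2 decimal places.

L(0) = 262.4 / 262.4 = 1
20 log₁₀(1) = 0.000 dB

0.00 dB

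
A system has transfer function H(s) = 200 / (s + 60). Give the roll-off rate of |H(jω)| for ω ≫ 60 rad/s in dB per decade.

-20 dB/decade

With 0 zeros and 1 pole, the high-frequency asymptotic slope is 20 × (0 − 1) = -20 dB/decade.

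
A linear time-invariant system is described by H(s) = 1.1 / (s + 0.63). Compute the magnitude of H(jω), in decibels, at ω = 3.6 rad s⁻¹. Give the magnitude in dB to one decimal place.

|j3.6 + 0.63| = √(3.6² + 0.63²) = 3.655
|H(j3.6)| = 1.1 / 3.655 = 0.30098
20 log₁₀(0.30098) = -10.43 dB

-10.4 dB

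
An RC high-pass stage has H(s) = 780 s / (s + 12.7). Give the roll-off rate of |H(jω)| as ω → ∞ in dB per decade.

With 1 zero and 1 pole, the high-frequency asymptotic slope is 20 × (1 − 1) = 0 dB/decade.

0 dB/decade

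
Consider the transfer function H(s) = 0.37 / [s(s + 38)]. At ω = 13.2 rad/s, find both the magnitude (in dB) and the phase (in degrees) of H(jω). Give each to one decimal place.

|H| = -63.1 dB, ∠H = -109.2°

|j13.2 + 38| = √(13.2² + 38²) = 40.23
|j13.2| = 13.2
|H(j13.2)| = 0.37 / (40.23 × 13.2) = 0.0006968
20 log₁₀(0.0006968) = -63.14 dB
∠(j13.2 + 38) = arctan(13.2/38) = 19.16°
∠(j13.2) = 90.00°
∠H(j13.2) = − (19.16° + 90.00°) = -109.16°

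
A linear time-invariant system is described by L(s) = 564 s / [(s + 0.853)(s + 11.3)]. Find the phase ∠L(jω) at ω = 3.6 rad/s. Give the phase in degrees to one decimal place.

∠(j3.6) = 90.00°
∠(j3.6 + 0.853) = arctan(3.6/0.853) = 76.67°
∠(j3.6 + 11.3) = arctan(3.6/11.3) = 17.67°
∠L(j3.6) = 90.00° − (76.67° + 17.67°) = -4.34°

-4.3°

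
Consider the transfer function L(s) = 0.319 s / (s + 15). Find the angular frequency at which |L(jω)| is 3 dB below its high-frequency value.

15 rad/s

For a single-pole high-pass, the −3 dB point is at the pole: ω = 15 rad/s.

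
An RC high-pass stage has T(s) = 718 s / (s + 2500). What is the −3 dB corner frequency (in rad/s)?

For a single-pole high-pass, the −3 dB point is at the pole: ω = 2500 rad/s.

2500 rad/s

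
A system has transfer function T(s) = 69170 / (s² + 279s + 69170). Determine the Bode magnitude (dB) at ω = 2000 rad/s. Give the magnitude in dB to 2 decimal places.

-35.18 dB

|(j2000)² + 279(j2000) + 69170| = |-3.9308e+06 + j5.58e+05| = 3.97e+06
|T(j2000)| = 69170 / 3.97e+06 = 0.017422
20 log₁₀(0.017422) = -35.178 dB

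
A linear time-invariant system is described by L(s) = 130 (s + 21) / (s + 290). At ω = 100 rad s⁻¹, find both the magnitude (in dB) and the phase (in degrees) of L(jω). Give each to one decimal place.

|j100 + 21| = √(100² + 21²) = 102.2
|j100 + 290| = √(100² + 290²) = 306.8
|L(j100)| = 130 × 102.2 / 306.8 = 43.303
20 log₁₀(43.303) = 32.73 dB
∠(j100 + 21) = arctan(100/21) = 78.14°
∠(j100 + 290) = arctan(100/290) = 19.03°
∠L(j100) = 78.14° − 19.03° = 59.11°

|L| = 32.7 dB, ∠L = 59.1°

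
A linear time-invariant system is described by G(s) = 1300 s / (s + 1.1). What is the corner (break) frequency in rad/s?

The single real pole at s = −1.1 gives a corner at ω = 1.1 rad/s.

1.1 rad/s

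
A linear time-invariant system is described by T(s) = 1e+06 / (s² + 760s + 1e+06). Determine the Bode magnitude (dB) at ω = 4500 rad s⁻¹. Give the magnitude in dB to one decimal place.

-25.8 dB

|(j4500)² + 760(j4500) + 1e+06| = |-1.925e+07 + j3.42e+06| = 1.955e+07
|T(j4500)| = 1e+06 / 1.955e+07 = 0.051147
20 log₁₀(0.051147) = -25.82 dB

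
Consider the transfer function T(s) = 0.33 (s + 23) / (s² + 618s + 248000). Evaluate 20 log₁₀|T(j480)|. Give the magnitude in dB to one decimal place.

|j480 + 23| = √(480² + 23²) = 480.6
|(j480)² + 618(j480) + 248000| = |17600 + j2.9664e+05| = 2.972e+05
|T(j480)| = 0.33 × 480.6 / 2.972e+05 = 0.00053365
20 log₁₀(0.00053365) = -65.45 dB

-65.5 dB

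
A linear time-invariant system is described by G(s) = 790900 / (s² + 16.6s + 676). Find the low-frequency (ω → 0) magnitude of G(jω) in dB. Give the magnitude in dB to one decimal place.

61.4 dB

G(0) = 790900 / 676 = 1170
20 log₁₀(1170) = 61.36 dB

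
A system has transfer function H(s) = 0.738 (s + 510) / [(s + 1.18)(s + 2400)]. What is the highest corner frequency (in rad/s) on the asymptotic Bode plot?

2400 rad/s

Break frequencies occur at each pole and zero magnitude: 1.18 rad/s, 510 rad/s, 2400 rad/s.
The highest is 2400 rad/s.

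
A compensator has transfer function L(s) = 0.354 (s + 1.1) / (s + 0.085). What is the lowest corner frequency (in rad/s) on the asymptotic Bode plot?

Break frequencies occur at each pole and zero magnitude: 0.085 rad/s, 1.1 rad/s.
The lowest is 0.085 rad/s.

0.085 rad/s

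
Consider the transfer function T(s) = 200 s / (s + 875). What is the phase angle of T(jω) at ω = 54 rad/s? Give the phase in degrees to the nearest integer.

86°

∠(j54) = 90.00°
∠(j54 + 875) = arctan(54/875) = 3.53°
∠T(j54) = 90.00° − 3.53° = 86.47°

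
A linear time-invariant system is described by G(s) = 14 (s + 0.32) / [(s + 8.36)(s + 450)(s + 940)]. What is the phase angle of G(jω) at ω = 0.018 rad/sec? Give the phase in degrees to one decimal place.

∠(j0.018 + 0.32) = arctan(0.018/0.32) = 3.22°
∠(j0.018 + 8.36) = arctan(0.018/8.36) = 0.12°
∠(j0.018 + 450) = arctan(0.018/450) = 0.00°
∠(j0.018 + 940) = arctan(0.018/940) = 0.00°
∠G(j0.018) = 3.22° − (0.12° + 0.00° + 0.00°) = 3.09°

3.1°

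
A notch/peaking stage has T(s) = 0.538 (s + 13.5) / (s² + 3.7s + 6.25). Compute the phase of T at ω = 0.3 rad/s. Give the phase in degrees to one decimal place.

-8.9°

∠(j0.3 + 13.5) = arctan(0.3/13.5) = 1.27°
∠[(j0.3)² + 3.7(j0.3) + 6.25] = ∠[6.16 + j1.11] = 10.21°
∠T(j0.3) = 1.27° − 10.21° = -8.94°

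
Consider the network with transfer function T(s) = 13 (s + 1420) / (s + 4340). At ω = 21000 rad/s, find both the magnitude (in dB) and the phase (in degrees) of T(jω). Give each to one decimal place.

|j21000 + 1420| = √(21000² + 1420²) = 2.105e+04
|j21000 + 4340| = √(21000² + 4340²) = 2.144e+04
|T(j21000)| = 13 × 2.105e+04 / 2.144e+04 = 12.76
20 log₁₀(12.76) = 22.12 dB
∠(j21000 + 1420) = arctan(21000/1420) = 86.13°
∠(j21000 + 4340) = arctan(21000/4340) = 78.32°
∠T(j21000) = 86.13° − 78.32° = 7.81°

|T| = 22.1 dB, ∠T = 7.8°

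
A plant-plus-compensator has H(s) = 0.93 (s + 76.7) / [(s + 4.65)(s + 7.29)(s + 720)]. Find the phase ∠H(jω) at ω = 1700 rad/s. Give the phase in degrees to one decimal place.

∠(j1700 + 76.7) = arctan(1700/76.7) = 87.42°
∠(j1700 + 4.65) = arctan(1700/4.65) = 89.84°
∠(j1700 + 7.29) = arctan(1700/7.29) = 89.75°
∠(j1700 + 720) = arctan(1700/720) = 67.05°
∠H(j1700) = 87.42° − (89.84° + 89.75° + 67.05°) = -159.23°

-159.2°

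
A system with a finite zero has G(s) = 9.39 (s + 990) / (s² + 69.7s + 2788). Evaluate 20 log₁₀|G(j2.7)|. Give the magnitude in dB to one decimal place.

|j2.7 + 990| = √(2.7² + 990²) = 990
|(j2.7)² + 69.7(j2.7) + 2788| = |2780.7 + j188.19| = 2787
|G(j2.7)| = 9.39 × 990 / 2787 = 3.3354
20 log₁₀(3.3354) = 10.46 dB

10.5 dB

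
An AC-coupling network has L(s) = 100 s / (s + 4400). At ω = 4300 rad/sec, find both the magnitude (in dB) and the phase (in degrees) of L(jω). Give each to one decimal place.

|L| = 36.9 dB, ∠L = 45.7°

|j4300| = 4300
|j4300 + 4400| = √(4300² + 4400²) = 6152
|L(j4300)| = 100 × 4300 / 6152 = 69.893
20 log₁₀(69.893) = 36.89 dB
∠(j4300) = 90.00°
∠(j4300 + 4400) = arctan(4300/4400) = 44.34°
∠L(j4300) = 90.00° − 44.34° = 45.66°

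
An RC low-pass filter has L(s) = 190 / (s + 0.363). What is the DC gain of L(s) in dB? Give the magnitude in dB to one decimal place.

54.4 dB

L(0) = 190 / 0.363 = 523.42
20 log₁₀(523.42) = 54.38 dB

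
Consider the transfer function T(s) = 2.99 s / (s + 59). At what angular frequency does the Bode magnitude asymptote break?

59 rad/s

The single real pole at s = −59 gives a corner at ω = 59 rad/s.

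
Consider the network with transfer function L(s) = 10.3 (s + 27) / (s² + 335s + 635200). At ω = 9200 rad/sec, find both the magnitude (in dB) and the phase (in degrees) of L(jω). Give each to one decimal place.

|j9200 + 27| = √(9200² + 27²) = 9200
|(j9200)² + 335(j9200) + 635200| = |-8.4005e+07 + j3.082e+06| = 8.406e+07
|L(j9200)| = 10.3 × 9200 / 8.406e+07 = 0.0011273
20 log₁₀(0.0011273) = -58.96 dB
∠(j9200 + 27) = arctan(9200/27) = 89.83°
∠[(j9200)² + 335(j9200) + 635200] = ∠[-8.4005e+07 + j3.082e+06] = 177.90°
∠L(j9200) = 89.83° − 177.90° = -88.07°

|L| = -59.0 dB, ∠L = -88.1°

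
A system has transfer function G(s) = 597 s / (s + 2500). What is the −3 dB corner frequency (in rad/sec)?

For a single-pole high-pass, the −3 dB point is at the pole: ω = 2500 rad/sec.

2500 rad/sec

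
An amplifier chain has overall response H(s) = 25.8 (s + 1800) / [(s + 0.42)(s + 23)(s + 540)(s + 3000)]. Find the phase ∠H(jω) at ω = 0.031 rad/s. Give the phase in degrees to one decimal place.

-4.3°

∠(j0.031 + 1800) = arctan(0.031/1800) = 0.00°
∠(j0.031 + 0.42) = arctan(0.031/0.42) = 4.22°
∠(j0.031 + 23) = arctan(0.031/23) = 0.08°
∠(j0.031 + 540) = arctan(0.031/540) = 0.00°
∠(j0.031 + 3000) = arctan(0.031/3000) = 0.00°
∠H(j0.031) = 0.00° − (4.22° + 0.08° + 0.00° + 0.00°) = -4.30°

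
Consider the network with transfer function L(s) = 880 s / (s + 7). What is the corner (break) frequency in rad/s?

7 rad/s

The single real pole at s = −7 gives a corner at ω = 7 rad/s.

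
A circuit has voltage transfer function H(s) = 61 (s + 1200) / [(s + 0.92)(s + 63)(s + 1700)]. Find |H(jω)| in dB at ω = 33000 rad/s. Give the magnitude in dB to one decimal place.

-145.0 dB

|j33000 + 1200| = √(33000² + 1200²) = 3.302e+04
|j33000 + 0.92| = √(33000² + 0.92²) = 3.3e+04
|j33000 + 63| = √(33000² + 63²) = 3.3e+04
|j33000 + 1700| = √(33000² + 1700²) = 3.304e+04
|H(j33000)| = 61 × 3.302e+04 / (3.3e+04 × 3.3e+04 × 3.304e+04) = 5.5977e-08
20 log₁₀(5.5977e-08) = -145.04 dB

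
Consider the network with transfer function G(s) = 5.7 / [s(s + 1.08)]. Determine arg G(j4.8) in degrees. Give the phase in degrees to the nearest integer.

-167°

∠(j4.8 + 1.08) = arctan(4.8/1.08) = 77.32°
∠(j4.8) = 90.00°
∠G(j4.8) = − (77.32° + 90.00°) = -167.32°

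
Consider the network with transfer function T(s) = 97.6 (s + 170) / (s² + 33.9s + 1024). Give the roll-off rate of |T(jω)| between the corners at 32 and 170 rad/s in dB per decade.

In this band the factors already past their corner are: complex pole pair at ωₙ ≈ 32; net slope = -40 dB/decade.

-40 dB/decade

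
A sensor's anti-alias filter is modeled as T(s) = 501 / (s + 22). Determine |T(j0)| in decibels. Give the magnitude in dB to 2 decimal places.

27.15 dB

T(0) = 501 / 22 = 22.773
20 log₁₀(22.773) = 27.148 dB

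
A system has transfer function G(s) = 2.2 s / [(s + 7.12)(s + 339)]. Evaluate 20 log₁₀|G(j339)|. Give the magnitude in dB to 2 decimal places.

|j339| = 339
|j339 + 7.12| = √(339² + 7.12²) = 339.1
|j339 + 339| = √(339² + 339²) = 479.4
|G(j339)| = 2.2 × 339 / (339.1 × 479.4) = 0.0045879
20 log₁₀(0.0045879) = -46.768 dB

-46.77 dB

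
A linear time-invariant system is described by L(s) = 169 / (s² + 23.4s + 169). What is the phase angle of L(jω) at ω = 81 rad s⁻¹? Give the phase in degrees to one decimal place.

∠[(j81)² + 23.4(j81) + 169] = ∠[-6392 + j1895.4] = 163.48°
∠L(j81) = −163.48° = -163.48°

-163.5°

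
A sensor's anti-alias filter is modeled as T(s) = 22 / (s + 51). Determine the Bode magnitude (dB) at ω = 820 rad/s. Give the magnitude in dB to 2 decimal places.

|j820 + 51| = √(820² + 51²) = 821.6
|T(j820)| = 22 / 821.6 = 0.026778
20 log₁₀(0.026778) = -31.445 dB

-31.44 dB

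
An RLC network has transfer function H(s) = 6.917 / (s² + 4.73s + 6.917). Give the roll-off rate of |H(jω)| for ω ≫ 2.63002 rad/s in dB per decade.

With 0 zeros and 2 poles, the high-frequency asymptotic slope is 20 × (0 − 2) = -40 dB/decade.

-40 dB/decade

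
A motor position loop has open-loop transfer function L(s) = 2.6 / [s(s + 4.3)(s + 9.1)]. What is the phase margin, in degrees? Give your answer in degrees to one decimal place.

Gain crossover: |L(jω)| = 1 at ω ≈ 0.0664 rad/s.
∠L(j0.0664) = −90° − arctan(0.0664/4.3) − arctan(0.0664/9.1) ≈ -91.30°
PM = 180° + (-91.30°) = 88.70°

88.7°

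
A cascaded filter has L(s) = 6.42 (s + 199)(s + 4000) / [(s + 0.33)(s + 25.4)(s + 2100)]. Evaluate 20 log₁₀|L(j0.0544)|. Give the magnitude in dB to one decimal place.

|j0.0544 + 199| = √(0.0544² + 199²) = 199
|j0.0544 + 4000| = √(0.0544² + 4000²) = 4000
|j0.0544 + 0.33| = √(0.0544² + 0.33²) = 0.3345
|j0.0544 + 25.4| = √(0.0544² + 25.4²) = 25.4
|j0.0544 + 2100| = √(0.0544² + 2100²) = 2100
|L(j0.0544)| = 6.42 × 199 × 4000 / (0.3345 × 25.4 × 2100) = 286.46
20 log₁₀(286.46) = 49.14 dB

49.1 dB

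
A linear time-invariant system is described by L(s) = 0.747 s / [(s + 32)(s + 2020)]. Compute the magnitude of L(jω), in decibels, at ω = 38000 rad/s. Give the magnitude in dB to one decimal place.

|j38000| = 3.8e+04
|j38000 + 32| = √(38000² + 32²) = 3.8e+04
|j38000 + 2020| = √(38000² + 2020²) = 3.805e+04
|L(j38000)| = 0.747 × 3.8e+04 / (3.8e+04 × 3.805e+04) = 1.963e-05
20 log₁₀(1.963e-05) = -94.14 dB

-94.1 dB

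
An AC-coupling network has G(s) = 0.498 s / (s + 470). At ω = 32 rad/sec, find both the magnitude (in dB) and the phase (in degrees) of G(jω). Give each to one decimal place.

|j32| = 32
|j32 + 470| = √(32² + 470²) = 471.1
|G(j32)| = 0.498 × 32 / 471.1 = 0.033828
20 log₁₀(0.033828) = -29.41 dB
∠(j32) = 90.00°
∠(j32 + 470) = arctan(32/470) = 3.89°
∠G(j32) = 90.00° − 3.89° = 86.11°

|G| = -29.4 dB, ∠G = 86.1°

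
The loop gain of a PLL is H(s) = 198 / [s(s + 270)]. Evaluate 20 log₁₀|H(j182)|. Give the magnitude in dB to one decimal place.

|j182 + 270| = √(182² + 270²) = 325.6
|j182| = 182
|H(j182)| = 198 / (325.6 × 182) = 0.0033411
20 log₁₀(0.0033411) = -49.52 dB

-49.5 dB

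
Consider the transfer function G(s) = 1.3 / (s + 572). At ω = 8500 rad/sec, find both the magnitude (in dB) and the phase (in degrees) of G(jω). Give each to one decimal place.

|G| = -76.3 dB, ∠G = -86.2°

|j8500 + 572| = √(8500² + 572²) = 8519
|G(j8500)| = 1.3 / 8519 = 0.0001526
20 log₁₀(0.0001526) = -76.33 dB
∠(j8500 + 572) = arctan(8500/572) = 86.15°
∠G(j8500) = −86.15° = -86.15°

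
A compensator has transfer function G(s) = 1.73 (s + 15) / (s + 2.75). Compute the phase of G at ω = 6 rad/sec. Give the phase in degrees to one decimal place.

-43.6°

∠(j6 + 15) = arctan(6/15) = 21.80°
∠(j6 + 2.75) = arctan(6/2.75) = 65.38°
∠G(j6) = 21.80° − 65.38° = -43.58°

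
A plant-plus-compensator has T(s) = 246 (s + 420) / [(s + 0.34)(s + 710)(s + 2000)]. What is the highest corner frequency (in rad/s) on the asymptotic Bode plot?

Break frequencies occur at each pole and zero magnitude: 0.34 rad/s, 420 rad/s, 710 rad/s, 2000 rad/s.
The highest is 2000 rad/s.

2000 rad/s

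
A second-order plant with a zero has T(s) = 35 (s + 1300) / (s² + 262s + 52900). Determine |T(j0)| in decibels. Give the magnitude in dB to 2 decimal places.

-1.31 dB

T(0) = 35 × 1300 / 52900 = 0.86011
20 log₁₀(0.86011) = -1.309 dB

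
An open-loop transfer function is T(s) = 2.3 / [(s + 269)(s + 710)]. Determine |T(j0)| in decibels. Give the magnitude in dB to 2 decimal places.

T(0) = 2.3 / (269 × 710) = 1.2043e-05
20 log₁₀(1.2043e-05) = -98.386 dB

-98.39 dB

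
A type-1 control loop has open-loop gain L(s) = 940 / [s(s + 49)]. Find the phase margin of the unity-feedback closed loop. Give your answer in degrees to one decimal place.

69.8°

Gain crossover: |L(jω)| = 1 at ω ≈ 18 rad/sec.
∠L(j18) = −90° − arctan(18/49) ≈ -110.18°
PM = 180° + (-110.18°) = 69.82°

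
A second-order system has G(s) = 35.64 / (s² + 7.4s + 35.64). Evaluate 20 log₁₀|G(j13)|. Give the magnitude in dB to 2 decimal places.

-13.28 dB

|(j13)² + 7.4(j13) + 35.64| = |-133.36 + j96.2| = 164.4
|G(j13)| = 35.64 / 164.4 = 0.21674
20 log₁₀(0.21674) = -13.281 dB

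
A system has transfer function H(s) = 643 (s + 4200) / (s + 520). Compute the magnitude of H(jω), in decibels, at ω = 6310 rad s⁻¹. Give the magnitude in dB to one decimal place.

|j6310 + 4200| = √(6310² + 4200²) = 7580
|j6310 + 520| = √(6310² + 520²) = 6331
|H(j6310)| = 643 × 7580 / 6331 = 769.8
20 log₁₀(769.8) = 57.73 dB

57.7 dB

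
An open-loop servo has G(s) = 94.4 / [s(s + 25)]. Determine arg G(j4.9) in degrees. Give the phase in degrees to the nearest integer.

∠(j4.9 + 25) = arctan(4.9/25) = 11.09°
∠(j4.9) = 90.00°
∠G(j4.9) = − (11.09° + 90.00°) = -101.09°

-101°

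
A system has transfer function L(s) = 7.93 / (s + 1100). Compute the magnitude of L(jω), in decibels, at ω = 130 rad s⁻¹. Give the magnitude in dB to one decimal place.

-42.9 dB

|j130 + 1100| = √(130² + 1100²) = 1108
|L(j130)| = 7.93 / 1108 = 0.0071593
20 log₁₀(0.0071593) = -42.90 dB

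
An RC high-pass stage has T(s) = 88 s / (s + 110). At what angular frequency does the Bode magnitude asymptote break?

The single real pole at s = −110 gives a corner at ω = 110 rad/s.

110 rad/s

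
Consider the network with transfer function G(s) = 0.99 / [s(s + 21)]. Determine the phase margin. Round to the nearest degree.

90°

Gain crossover: |G(jω)| = 1 at ω ≈ 0.0471 rad/s.
∠G(j0.0471) = −90° − arctan(0.0471/21) ≈ -90.13°
PM = 180° + (-90.13°) = 89.87°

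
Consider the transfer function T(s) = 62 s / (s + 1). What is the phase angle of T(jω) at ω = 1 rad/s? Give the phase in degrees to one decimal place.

∠(j1) = 90.00°
∠(j1 + 1) = arctan(1/1) = 45.00°
∠T(j1) = 90.00° − 45.00° = 45.00°

45.0 deg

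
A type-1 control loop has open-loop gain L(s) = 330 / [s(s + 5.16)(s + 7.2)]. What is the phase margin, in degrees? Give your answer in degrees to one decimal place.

Gain crossover: |L(jω)| = 1 at ω ≈ 5.13 rad/s.
∠L(j5.13) = −90° − arctan(5.13/5.16) − arctan(5.13/7.2) ≈ -170.30°
PM = 180° + (-170.30°) = 9.70°

9.7°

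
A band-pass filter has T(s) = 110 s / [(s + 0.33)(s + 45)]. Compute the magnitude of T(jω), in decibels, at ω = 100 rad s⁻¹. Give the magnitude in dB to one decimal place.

0.0 dB

|j100| = 100
|j100 + 0.33| = √(100² + 0.33²) = 100
|j100 + 45| = √(100² + 45²) = 109.7
|T(j100)| = 110 × 100 / (100 × 109.7) = 1.0031
20 log₁₀(1.0031) = 0.03 dB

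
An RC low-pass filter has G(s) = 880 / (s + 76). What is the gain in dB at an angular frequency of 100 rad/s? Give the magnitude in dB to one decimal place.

16.9 dB

|j100 + 76| = √(100² + 76²) = 125.6
|G(j100)| = 880 / 125.6 = 7.0062
20 log₁₀(7.0062) = 16.91 dB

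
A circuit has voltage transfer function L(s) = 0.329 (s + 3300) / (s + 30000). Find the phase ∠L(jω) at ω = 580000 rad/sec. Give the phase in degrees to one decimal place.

∠(j580000 + 3300) = arctan(580000/3300) = 89.67°
∠(j580000 + 30000) = arctan(580000/30000) = 87.04°
∠L(j580000) = 89.67° − 87.04° = 2.63°

2.6°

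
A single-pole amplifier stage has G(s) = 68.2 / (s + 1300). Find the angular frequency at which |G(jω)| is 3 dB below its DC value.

1300 rad/s

For a single-pole low-pass, the −3 dB point is at the pole: ω = 1300 rad/s.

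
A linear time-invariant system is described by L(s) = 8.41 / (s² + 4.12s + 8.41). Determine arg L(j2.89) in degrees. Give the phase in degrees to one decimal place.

∠[(j2.89)² + 4.12(j2.89) + 8.41] = ∠[0.0579 + j11.907] = 89.72°
∠L(j2.89) = −89.72° = -89.72°

-89.7°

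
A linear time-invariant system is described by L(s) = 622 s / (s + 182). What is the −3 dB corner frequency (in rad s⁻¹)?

182 rad s⁻¹

For a single-pole high-pass, the −3 dB point is at the pole: ω = 182 rad s⁻¹.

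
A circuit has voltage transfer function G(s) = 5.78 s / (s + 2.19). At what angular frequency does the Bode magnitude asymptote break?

2.19 rad s⁻¹

The single real pole at s = −2.19 gives a corner at ω = 2.19 rad s⁻¹.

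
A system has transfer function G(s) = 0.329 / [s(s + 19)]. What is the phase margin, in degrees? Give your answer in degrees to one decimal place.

Gain crossover: |G(jω)| = 1 at ω ≈ 0.0173 rad/s.
∠G(j0.0173) = −90° − arctan(0.0173/19) ≈ -90.05°
PM = 180° + (-90.05°) = 89.95°

89.9°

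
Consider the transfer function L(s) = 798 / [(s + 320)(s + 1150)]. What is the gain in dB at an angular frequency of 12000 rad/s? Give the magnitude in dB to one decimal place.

-105.2 dB

|j12000 + 320| = √(12000² + 320²) = 1.2e+04
|j12000 + 1150| = √(12000² + 1150²) = 1.205e+04
|L(j12000)| = 798 / (1.2e+04 × 1.205e+04) = 5.5144e-06
20 log₁₀(5.5144e-06) = -105.17 dB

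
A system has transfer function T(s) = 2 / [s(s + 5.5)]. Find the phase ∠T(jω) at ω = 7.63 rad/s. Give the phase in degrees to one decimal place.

-144.2°

∠(j7.63 + 5.5) = arctan(7.63/5.5) = 54.21°
∠(j7.63) = 90.00°
∠T(j7.63) = − (54.21° + 90.00°) = -144.21°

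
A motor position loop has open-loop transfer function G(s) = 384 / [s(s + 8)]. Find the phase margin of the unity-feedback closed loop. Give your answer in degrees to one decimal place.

23.1°

Gain crossover: |G(jω)| = 1 at ω ≈ 18.8 rad/sec.
∠G(j18.8) = −90° − arctan(18.8/8) ≈ -156.95°
PM = 180° + (-156.95°) = 23.05°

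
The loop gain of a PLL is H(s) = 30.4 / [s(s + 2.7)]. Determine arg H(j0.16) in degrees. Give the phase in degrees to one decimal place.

-93.4 deg

∠(j0.16 + 2.7) = arctan(0.16/2.7) = 3.39°
∠(j0.16) = 90.00°
∠H(j0.16) = − (3.39° + 90.00°) = -93.39°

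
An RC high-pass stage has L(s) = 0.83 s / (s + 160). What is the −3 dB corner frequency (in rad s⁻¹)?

160 rad s⁻¹

For a single-pole high-pass, the −3 dB point is at the pole: ω = 160 rad s⁻¹.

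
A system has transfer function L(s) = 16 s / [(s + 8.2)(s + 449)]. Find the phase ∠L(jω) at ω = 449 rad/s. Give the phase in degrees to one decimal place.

-44.0°

∠(j449) = 90.00°
∠(j449 + 8.2) = arctan(449/8.2) = 88.95°
∠(j449 + 449) = arctan(449/449) = 45.00°
∠L(j449) = 90.00° − (88.95° + 45.00°) = -43.95°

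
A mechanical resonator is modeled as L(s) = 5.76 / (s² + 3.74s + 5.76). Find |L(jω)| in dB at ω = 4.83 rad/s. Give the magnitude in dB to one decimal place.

-12.8 dB

|(j4.83)² + 3.74(j4.83) + 5.76| = |-17.569 + j18.064| = 25.2
|L(j4.83)| = 5.76 / 25.2 = 0.22858
20 log₁₀(0.22858) = -12.82 dB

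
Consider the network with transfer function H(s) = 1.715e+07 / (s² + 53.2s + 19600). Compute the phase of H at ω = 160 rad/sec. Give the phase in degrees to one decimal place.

-125.2°

∠[(j160)² + 53.2(j160) + 19600] = ∠[-6000 + j8512] = 125.18°
∠H(j160) = −125.18° = -125.18°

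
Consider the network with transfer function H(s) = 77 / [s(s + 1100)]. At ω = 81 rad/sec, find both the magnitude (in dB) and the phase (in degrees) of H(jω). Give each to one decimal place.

|j81 + 1100| = √(81² + 1100²) = 1103
|j81| = 81
|H(j81)| = 77 / (1103 × 81) = 0.00086186
20 log₁₀(0.00086186) = -61.29 dB
∠(j81 + 1100) = arctan(81/1100) = 4.21°
∠(j81) = 90.00°
∠H(j81) = − (4.21° + 90.00°) = -94.21°

|H| = -61.3 dB, ∠H = -94.2°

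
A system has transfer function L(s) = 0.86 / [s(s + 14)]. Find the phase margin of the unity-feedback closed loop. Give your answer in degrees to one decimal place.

Gain crossover: |L(jω)| = 1 at ω ≈ 0.0614 rad/s.
∠L(j0.0614) = −90° − arctan(0.0614/14) ≈ -90.25°
PM = 180° + (-90.25°) = 89.75°

89.7°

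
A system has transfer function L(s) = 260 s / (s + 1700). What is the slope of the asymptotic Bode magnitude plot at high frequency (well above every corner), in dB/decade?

With 1 zero and 1 pole, the high-frequency asymptotic slope is 20 × (1 − 1) = 0 dB/decade.

0 dB/decade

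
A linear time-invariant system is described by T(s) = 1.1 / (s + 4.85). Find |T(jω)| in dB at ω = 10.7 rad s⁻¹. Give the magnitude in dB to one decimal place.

|j10.7 + 4.85| = √(10.7² + 4.85²) = 11.75
|T(j10.7)| = 1.1 / 11.75 = 0.093634
20 log₁₀(0.093634) = -20.57 dB

-20.6 dB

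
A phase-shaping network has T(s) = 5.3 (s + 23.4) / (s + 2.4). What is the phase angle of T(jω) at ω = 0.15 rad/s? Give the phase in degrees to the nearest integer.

∠(j0.15 + 23.4) = arctan(0.15/23.4) = 0.37°
∠(j0.15 + 2.4) = arctan(0.15/2.4) = 3.58°
∠T(j0.15) = 0.37° − 3.58° = -3.21°

-3°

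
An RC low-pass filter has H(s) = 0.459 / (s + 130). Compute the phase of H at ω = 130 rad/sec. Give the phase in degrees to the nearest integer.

-45°

∠(j130 + 130) = arctan(130/130) = 45.00°
∠H(j130) = −45.00° = -45.00°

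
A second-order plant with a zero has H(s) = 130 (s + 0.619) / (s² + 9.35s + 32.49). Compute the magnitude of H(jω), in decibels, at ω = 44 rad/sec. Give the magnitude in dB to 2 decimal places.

|j44 + 0.619| = √(44² + 0.619²) = 44
|(j44)² + 9.35(j44) + 32.49| = |-1903.5 + j411.4| = 1947
|H(j44)| = 130 × 44 / 1947 = 2.9374
20 log₁₀(2.9374) = 9.359 dB

9.36 dB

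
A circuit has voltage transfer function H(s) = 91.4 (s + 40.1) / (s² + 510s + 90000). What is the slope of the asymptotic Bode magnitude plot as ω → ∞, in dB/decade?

-20 dB/decade

With 1 zero and 2 poles, the high-frequency asymptotic slope is 20 × (1 − 2) = -20 dB/decade.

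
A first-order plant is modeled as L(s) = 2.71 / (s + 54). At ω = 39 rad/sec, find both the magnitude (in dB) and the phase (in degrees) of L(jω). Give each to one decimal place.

|L| = -27.8 dB, ∠L = -35.8°

|j39 + 54| = √(39² + 54²) = 66.61
|L(j39)| = 2.71 / 66.61 = 0.040684
20 log₁₀(0.040684) = -27.81 dB
∠(j39 + 54) = arctan(39/54) = 35.84°
∠L(j39) = −35.84° = -35.84°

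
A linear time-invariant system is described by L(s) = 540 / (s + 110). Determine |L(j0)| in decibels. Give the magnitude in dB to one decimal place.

L(0) = 540 / 110 = 4.9091
20 log₁₀(4.9091) = 13.82 dB

13.8 dB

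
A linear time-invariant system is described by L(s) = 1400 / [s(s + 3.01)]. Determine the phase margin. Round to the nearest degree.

5°

Gain crossover: |L(jω)| = 1 at ω ≈ 37.4 rad/s.
∠L(j37.4) = −90° − arctan(37.4/3.01) ≈ -175.39°
PM = 180° + (-175.39°) = 4.61°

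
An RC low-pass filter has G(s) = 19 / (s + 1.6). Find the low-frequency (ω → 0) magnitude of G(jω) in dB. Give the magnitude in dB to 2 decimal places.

21.49 dB

G(0) = 19 / 1.6 = 11.875
20 log₁₀(11.875) = 21.493 dB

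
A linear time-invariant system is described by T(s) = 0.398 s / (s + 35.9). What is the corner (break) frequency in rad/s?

The single real pole at s = −35.9 gives a corner at ω = 35.9 rad/s.

35.9 rad/s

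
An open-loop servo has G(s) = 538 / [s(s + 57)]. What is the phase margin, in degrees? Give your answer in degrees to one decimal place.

Gain crossover: |G(jω)| = 1 at ω ≈ 9.32 rad/s.
∠G(j9.32) = −90° − arctan(9.32/57) ≈ -99.28°
PM = 180° + (-99.28°) = 80.72°

80.7 deg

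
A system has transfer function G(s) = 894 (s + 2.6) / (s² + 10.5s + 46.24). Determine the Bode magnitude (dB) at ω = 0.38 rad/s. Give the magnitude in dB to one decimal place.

|j0.38 + 2.6| = √(0.38² + 2.6²) = 2.628
|(j0.38)² + 10.5(j0.38) + 46.24| = |46.096 + j3.99| = 46.27
|G(j0.38)| = 894 × 2.628 / 46.27 = 50.772
20 log₁₀(50.772) = 34.11 dB

34.1 dB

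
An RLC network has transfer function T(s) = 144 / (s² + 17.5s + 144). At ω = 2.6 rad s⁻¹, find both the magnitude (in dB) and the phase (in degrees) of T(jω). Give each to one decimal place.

|T| = -0.0 dB, ∠T = -18.3°

|(j2.6)² + 17.5(j2.6) + 144| = |137.24 + j45.5| = 144.6
|T(j2.6)| = 144 / 144.6 = 0.99595
20 log₁₀(0.99595) = -0.04 dB
∠[(j2.6)² + 17.5(j2.6) + 144] = ∠[137.24 + j45.5] = 18.34°
∠T(j2.6) = −18.34° = -18.34°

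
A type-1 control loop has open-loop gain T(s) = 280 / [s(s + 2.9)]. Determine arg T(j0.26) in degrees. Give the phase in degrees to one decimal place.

-95.1 deg

∠(j0.26 + 2.9) = arctan(0.26/2.9) = 5.12°
∠(j0.26) = 90.00°
∠T(j0.26) = − (5.12° + 90.00°) = -95.12°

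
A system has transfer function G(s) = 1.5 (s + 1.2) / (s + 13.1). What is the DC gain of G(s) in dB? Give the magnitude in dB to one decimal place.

-17.2 dB

G(0) = 1.5 × 1.2 / 13.1 = 0.1374
20 log₁₀(0.1374) = -17.24 dB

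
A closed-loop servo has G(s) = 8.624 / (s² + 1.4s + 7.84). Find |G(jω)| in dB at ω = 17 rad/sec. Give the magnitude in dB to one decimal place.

|(j17)² + 1.4(j17) + 7.84| = |-281.16 + j23.8| = 282.2
|G(j17)| = 8.624 / 282.2 = 0.030564
20 log₁₀(0.030564) = -30.30 dB

-30.3 dB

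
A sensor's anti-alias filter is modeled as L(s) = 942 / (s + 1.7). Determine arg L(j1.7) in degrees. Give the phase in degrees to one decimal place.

-45.0°

∠(j1.7 + 1.7) = arctan(1.7/1.7) = 45.00°
∠L(j1.7) = −45.00° = -45.00°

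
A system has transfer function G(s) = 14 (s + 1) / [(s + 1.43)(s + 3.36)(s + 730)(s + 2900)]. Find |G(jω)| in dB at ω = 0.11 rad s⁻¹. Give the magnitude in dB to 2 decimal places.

|j0.11 + 1| = √(0.11² + 1²) = 1.006
|j0.11 + 1.43| = √(0.11² + 1.43²) = 1.434
|j0.11 + 3.36| = √(0.11² + 3.36²) = 3.362
|j0.11 + 730| = √(0.11² + 730²) = 730
|j0.11 + 2900| = √(0.11² + 2900²) = 2900
|G(j0.11)| = 14 × 1.006 / (1.434 × 3.362 × 730 × 2900) = 1.3798e-06
20 log₁₀(1.3798e-06) = -117.203 dB

-117.20 dB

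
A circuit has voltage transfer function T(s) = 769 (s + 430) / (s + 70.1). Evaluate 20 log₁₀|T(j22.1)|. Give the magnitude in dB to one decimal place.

73.1 dB

|j22.1 + 430| = √(22.1² + 430²) = 430.6
|j22.1 + 70.1| = √(22.1² + 70.1²) = 73.5
|T(j22.1)| = 769 × 430.6 / 73.5 = 4504.8
20 log₁₀(4504.8) = 73.07 dB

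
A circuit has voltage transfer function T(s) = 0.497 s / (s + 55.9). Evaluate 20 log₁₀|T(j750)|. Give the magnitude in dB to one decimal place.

-6.1 dB

|j750| = 750
|j750 + 55.9| = √(750² + 55.9²) = 752.1
|T(j750)| = 0.497 × 750 / 752.1 = 0.49563
20 log₁₀(0.49563) = -6.10 dB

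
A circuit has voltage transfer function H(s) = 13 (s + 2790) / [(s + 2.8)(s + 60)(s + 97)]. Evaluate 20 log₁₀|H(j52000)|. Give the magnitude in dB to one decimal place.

|j52000 + 2790| = √(52000² + 2790²) = 5.207e+04
|j52000 + 2.8| = √(52000² + 2.8²) = 5.2e+04
|j52000 + 60| = √(52000² + 60²) = 5.2e+04
|j52000 + 97| = √(52000² + 97²) = 5.2e+04
|H(j52000)| = 13 × 5.207e+04 / (5.2e+04 × 5.2e+04 × 5.2e+04) = 4.8146e-09
20 log₁₀(4.8146e-09) = -166.35 dB

-166.3 dB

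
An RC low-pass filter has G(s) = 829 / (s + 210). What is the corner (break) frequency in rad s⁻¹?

The single real pole at s = −210 gives a corner at ω = 210 rad s⁻¹.

210 rad s⁻¹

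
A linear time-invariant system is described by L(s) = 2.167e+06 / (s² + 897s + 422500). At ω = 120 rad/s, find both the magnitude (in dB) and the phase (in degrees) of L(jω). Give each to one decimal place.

|L| = 14.2 dB, ∠L = -14.8°

|(j120)² + 897(j120) + 422500| = |4.081e+05 + j1.0764e+05| = 4.221e+05
|L(j120)| = 2.167e+06 / 4.221e+05 = 5.1344
20 log₁₀(5.1344) = 14.21 dB
∠[(j120)² + 897(j120) + 422500] = ∠[4.081e+05 + j1.0764e+05] = 14.78°
∠L(j120) = −14.78° = -14.78°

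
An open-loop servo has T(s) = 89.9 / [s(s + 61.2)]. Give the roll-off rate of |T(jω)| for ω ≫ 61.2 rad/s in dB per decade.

With 0 zeros and 2 poles, the high-frequency asymptotic slope is 20 × (0 − 2) = -40 dB/decade.

-40 dB/decade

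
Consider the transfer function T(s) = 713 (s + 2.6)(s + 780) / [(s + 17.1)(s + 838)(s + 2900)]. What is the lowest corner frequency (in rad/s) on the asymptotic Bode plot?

Break frequencies occur at each pole and zero magnitude: 2.6 rad/s, 17.1 rad/s, 780 rad/s, 838 rad/s, 2900 rad/s.
The lowest is 2.6 rad/s.

2.6 rad/s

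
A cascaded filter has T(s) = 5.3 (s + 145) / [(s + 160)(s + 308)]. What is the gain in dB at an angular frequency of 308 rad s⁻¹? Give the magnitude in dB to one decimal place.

-38.5 dB

|j308 + 145| = √(308² + 145²) = 340.4
|j308 + 160| = √(308² + 160²) = 347.1
|j308 + 308| = √(308² + 308²) = 435.6
|T(j308)| = 5.3 × 340.4 / (347.1 × 435.6) = 0.011934
20 log₁₀(0.011934) = -38.46 dB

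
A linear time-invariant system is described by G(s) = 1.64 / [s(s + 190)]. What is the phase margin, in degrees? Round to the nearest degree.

Gain crossover: |G(jω)| = 1 at ω ≈ 0.00863 rad/s.
∠G(j0.00863) = −90° − arctan(0.00863/190) ≈ -90.00°
PM = 180° + (-90.00°) = 90.00°

90°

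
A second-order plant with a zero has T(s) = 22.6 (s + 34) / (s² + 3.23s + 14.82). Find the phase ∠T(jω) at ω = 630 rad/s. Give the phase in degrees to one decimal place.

∠(j630 + 34) = arctan(630/34) = 86.91°
∠[(j630)² + 3.23(j630) + 14.82] = ∠[-3.9689e+05 + j2034.9] = 179.71°
∠T(j630) = 86.91° − 179.71° = -92.80°

-92.8°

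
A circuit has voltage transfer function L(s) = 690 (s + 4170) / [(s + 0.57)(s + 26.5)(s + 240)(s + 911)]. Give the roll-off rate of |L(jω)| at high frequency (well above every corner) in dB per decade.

With 1 zero and 4 poles, the high-frequency asymptotic slope is 20 × (1 − 4) = -60 dB/decade.

-60 dB/decade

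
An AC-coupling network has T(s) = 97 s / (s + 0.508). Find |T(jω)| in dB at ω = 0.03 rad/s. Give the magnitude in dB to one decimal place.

15.1 dB

|j0.03| = 0.03
|j0.03 + 0.508| = √(0.03² + 0.508²) = 0.5089
|T(j0.03)| = 97 × 0.03 / 0.5089 = 5.7184
20 log₁₀(5.7184) = 15.15 dB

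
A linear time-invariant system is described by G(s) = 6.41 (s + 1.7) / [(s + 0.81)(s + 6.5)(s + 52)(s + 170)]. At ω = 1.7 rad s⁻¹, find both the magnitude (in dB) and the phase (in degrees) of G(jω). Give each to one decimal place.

|G| = -77.2 dB, ∠G = -36.6°

|j1.7 + 1.7| = √(1.7² + 1.7²) = 2.404
|j1.7 + 0.81| = √(1.7² + 0.81²) = 1.883
|j1.7 + 6.5| = √(1.7² + 6.5²) = 6.719
|j1.7 + 52| = √(1.7² + 52²) = 52.03
|j1.7 + 170| = √(1.7² + 170²) = 170
|G(j1.7)| = 6.41 × 2.404 / (1.883 × 6.719 × 52.03 × 170) = 0.00013771
20 log₁₀(0.00013771) = -77.22 dB
∠(j1.7 + 1.7) = arctan(1.7/1.7) = 45.00°
∠(j1.7 + 0.81) = arctan(1.7/0.81) = 64.52°
∠(j1.7 + 6.5) = arctan(1.7/6.5) = 14.66°
∠(j1.7 + 52) = arctan(1.7/52) = 1.87°
∠(j1.7 + 170) = arctan(1.7/170) = 0.57°
∠G(j1.7) = 45.00° − (64.52° + 14.66° + 1.87° + 0.57°) = -36.63°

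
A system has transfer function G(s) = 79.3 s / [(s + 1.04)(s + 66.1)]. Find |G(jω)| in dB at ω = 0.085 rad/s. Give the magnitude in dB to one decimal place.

|j0.085| = 0.085
|j0.085 + 1.04| = √(0.085² + 1.04²) = 1.043
|j0.085 + 66.1| = √(0.085² + 66.1²) = 66.1
|G(j0.085)| = 79.3 × 0.085 / (1.043 × 66.1) = 0.097726
20 log₁₀(0.097726) = -20.20 dB

-20.2 dB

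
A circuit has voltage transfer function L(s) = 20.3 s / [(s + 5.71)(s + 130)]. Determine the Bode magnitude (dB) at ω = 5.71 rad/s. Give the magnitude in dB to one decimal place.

-19.1 dB

|j5.71| = 5.71
|j5.71 + 5.71| = √(5.71² + 5.71²) = 8.075
|j5.71 + 130| = √(5.71² + 130²) = 130.1
|L(j5.71)| = 20.3 × 5.71 / (8.075 × 130.1) = 0.11031
20 log₁₀(0.11031) = -19.15 dB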